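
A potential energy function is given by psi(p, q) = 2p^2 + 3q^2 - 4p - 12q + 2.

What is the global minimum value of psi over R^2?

-12

psi(p,q) separates as A(p) + B(q) + 2, so its minimum is min A + min B + 2.
A'(p) = 4p - 4 vanishes at p ∈ {1}; B'(q) = 6q - 12 vanishes at q ∈ {2}.
Local minima of A (where A''>0): A(1)=-2. Local minima of B: B(2)=-12.
So the global minimum of psi is A(1) + B(2) + 2 = -2 − 12 + 2 = -12, attained at (1, 2).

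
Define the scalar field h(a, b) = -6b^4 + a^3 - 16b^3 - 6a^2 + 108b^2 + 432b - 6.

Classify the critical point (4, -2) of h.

local minimum

The mixed partial ∂²h/∂a∂b is 0, so the Hessian at any point is diag(h_aa, h_bb) = diag(6(a - 2), 24(-3b^2 - 4b + 9)).
At (4, -2): H = diag(12, 120).
Both eigenvalues are positive, so H is positive definite: a local minimum.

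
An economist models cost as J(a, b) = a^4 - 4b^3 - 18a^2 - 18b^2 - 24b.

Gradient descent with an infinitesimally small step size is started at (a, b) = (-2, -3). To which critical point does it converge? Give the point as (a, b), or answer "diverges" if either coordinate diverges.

(-3, -2)

J is separable, so gradient descent decouples: a follows -∂J/∂a, b follows -∂J/∂b.
∂J/∂a = 4a(a - 3)(a + 3); at a=-2 this is 40, so a decreases.
∂J/∂b = -12(b + 1)(b + 2); at b=-3 this is -24, so b increases.
a converges to its nearest critical value -3 (a local min of the a-part); b converges to -2. The iterate converges to (-3, -2).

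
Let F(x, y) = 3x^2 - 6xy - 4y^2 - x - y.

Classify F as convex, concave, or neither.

F is quadratic, so its Hessian is the constant matrix H = [[6, -6], [-6, -8]].
det(H) = -84, tr(H) = -2.
det(H) < 0, so H is indefinite: neither convex nor concave.

neither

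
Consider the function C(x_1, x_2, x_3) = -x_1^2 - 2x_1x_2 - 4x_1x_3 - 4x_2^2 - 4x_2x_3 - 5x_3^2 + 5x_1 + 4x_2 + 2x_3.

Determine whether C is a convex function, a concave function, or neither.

concave

C is quadratic, so its Hessian is the constant matrix H = [[-2, -2, -4], [-2, -8, -4], [-4, -4, -10]].
Leading principal minors: -2, 12, -24.
Signs alternate −, +, − ⇒ H ≺ 0 ⇒ concave.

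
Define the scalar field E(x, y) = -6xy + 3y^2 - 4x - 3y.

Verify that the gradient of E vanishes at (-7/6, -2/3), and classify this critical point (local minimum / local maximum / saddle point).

saddle point

∇E = (-6y - 4, -6x + 6y - 3); substituting (-7/6, -2/3) gives ∇E = (0, 0), so (-7/6, -2/3) is indeed a critical point.
The Hessian of E is constant: H = [[0, -6], [-6, 6]].
det(H) = 0·6 − (-6)² = -36.
Since det(H) < 0, H is indefinite and the critical point is a saddle point.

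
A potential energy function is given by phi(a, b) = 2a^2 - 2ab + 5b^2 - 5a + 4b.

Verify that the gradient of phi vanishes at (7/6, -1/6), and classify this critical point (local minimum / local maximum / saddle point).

∇phi = (4a - 2b - 5, -2a + 10b + 4); substituting (7/6, -1/6) gives ∇phi = (0, 0), so (7/6, -1/6) is indeed a critical point.
The Hessian of phi is constant: H = [[4, -2], [-2, 10]].
det(H) = 4·10 − (-2)² = 36.
det(H) > 0 and tr(H) = 14 > 0, so H is positive definite and the point is a local minimum.

local minimum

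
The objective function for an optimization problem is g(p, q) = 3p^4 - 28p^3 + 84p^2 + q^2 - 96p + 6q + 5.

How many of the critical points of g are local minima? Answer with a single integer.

2

g separates as a function of p plus a function of q, so ∇g=0 decouples.
∂g/∂p = 12(p - 4)(p - 2)(p - 1) = 0 at p ∈ {1, 2, 4}; ∂g/∂q = 2(q + 3) = 0 at q ∈ {-3}.
The Hessian is diagonal: diag(g_pp, g_qq). Second derivatives: g_pp(1)=36, g_pp(2)=-24, g_pp(4)=72; g_qq(-3)=2.
Local minima occur where both diagonal entries positive: (1, -3), (4, -3). Count: 2.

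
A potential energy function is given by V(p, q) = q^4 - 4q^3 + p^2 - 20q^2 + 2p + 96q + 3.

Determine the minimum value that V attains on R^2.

V(p,q) separates as A(p) + B(q) + 3, so its minimum is min A + min B + 3.
A'(p) = 2p + 2 vanishes at p ∈ {-1}; B'(q) = 4(q - 4)(q - 2)(q + 3) vanishes at q ∈ {-3, 2, 4}.
Local minima of A (where A''>0): A(-1)=-1. Local minima of B: B(-3)=-279, B(4)=64.
So the global minimum of V is A(-1) + B(-3) + 3 = -1 − 279 + 3 = -277, attained at (-1, -3).

-277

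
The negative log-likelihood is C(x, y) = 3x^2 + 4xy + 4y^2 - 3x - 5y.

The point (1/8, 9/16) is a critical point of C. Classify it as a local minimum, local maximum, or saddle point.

local minimum

The Hessian of C is constant: H = [[6, 4], [4, 8]].
det(H) = 6·8 − 4² = 32.
det(H) > 0 and tr(H) = 14 > 0, so H is positive definite and the point is a local minimum.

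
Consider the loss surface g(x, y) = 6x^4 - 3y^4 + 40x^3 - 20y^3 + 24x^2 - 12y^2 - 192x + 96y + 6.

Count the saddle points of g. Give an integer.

g separates as a function of x plus a function of y, so ∇g=0 decouples.
∂g/∂x = 24(x - 1)(x + 2)(x + 4) = 0 at x ∈ {-4, -2, 1}; ∂g/∂y = -12(y - 1)(y + 2)(y + 4) = 0 at y ∈ {-4, -2, 1}.
The Hessian is diagonal: diag(g_xx, g_yy). Second derivatives: g_xx(-4)=240, g_xx(-2)=-144, g_xx(1)=360; g_yy(-4)=-120, g_yy(-2)=72, g_yy(1)=-180.
Saddle points occur where the two diagonal entries have opposite signs: (-4, -4), (-4, 1), (-2, -2), (1, -4), (1, 1). Count: 5.

5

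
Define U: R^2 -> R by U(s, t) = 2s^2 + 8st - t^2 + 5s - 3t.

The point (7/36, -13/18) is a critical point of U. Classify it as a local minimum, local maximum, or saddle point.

saddle point

The Hessian of U is constant: H = [[4, 8], [8, -2]].
det(H) = 4·(-2) − 8² = -72.
Since det(H) < 0, H is indefinite and the critical point is a saddle point.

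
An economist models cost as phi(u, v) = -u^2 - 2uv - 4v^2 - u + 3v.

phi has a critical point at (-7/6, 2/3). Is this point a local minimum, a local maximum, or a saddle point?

The Hessian of phi is constant: H = [[-2, -2], [-2, -8]].
det(H) = (-2)·(-8) − (-2)² = 12.
det(H) > 0 and tr(H) = -10 < 0, so H is negative definite and the point is a local maximum.

local maximum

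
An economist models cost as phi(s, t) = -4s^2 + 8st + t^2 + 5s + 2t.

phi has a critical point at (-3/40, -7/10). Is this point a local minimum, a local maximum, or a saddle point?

The Hessian of phi is constant: H = [[-8, 8], [8, 2]].
det(H) = (-8)·2 − 8² = -80.
Since det(H) < 0, H is indefinite and the critical point is a saddle point.

saddle point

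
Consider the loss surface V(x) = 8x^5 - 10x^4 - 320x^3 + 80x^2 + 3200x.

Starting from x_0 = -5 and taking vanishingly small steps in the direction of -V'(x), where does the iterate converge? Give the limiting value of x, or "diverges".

V'(x) = 40(x - 5)(x - 2)(x + 2)(x + 4), so V'(-5) = 8400.
Gradient descent moves in the -V' direction, i.e. x is decreasing.
There is no critical point below x=-5, and V' keeps the same sign, so the iterate runs off to −∞.

diverges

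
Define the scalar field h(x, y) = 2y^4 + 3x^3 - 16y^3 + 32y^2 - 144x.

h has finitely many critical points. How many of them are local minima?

h separates as a function of x plus a function of y, so ∇h=0 decouples.
∂h/∂x = 9(x - 4)(x + 4) = 0 at x ∈ {-4, 4}; ∂h/∂y = 8y(y - 4)(y - 2) = 0 at y ∈ {0, 2, 4}.
The Hessian is diagonal: diag(h_xx, h_yy). Second derivatives: h_xx(-4)=-72, h_xx(4)=72; h_yy(0)=64, h_yy(2)=-32, h_yy(4)=64.
Local minima occur where both diagonal entries positive: (4, 0), (4, 4). Count: 2.

2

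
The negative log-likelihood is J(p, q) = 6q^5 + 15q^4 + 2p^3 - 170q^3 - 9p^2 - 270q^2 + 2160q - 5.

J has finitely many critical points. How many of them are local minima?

2

J separates as a function of p plus a function of q, so ∇J=0 decouples.
∂J/∂p = 6p(p - 3) = 0 at p ∈ {0, 3}; ∂J/∂q = 30(q - 3)(q - 2)(q + 3)(q + 4) = 0 at q ∈ {-4, -3, 2, 3}.
The Hessian is diagonal: diag(J_pp, J_qq). Second derivatives: J_pp(0)=-18, J_pp(3)=18; J_qq(-4)=-1260, J_qq(-3)=900, J_qq(2)=-900, J_qq(3)=1260.
Local minima occur where both diagonal entries positive: (3, -3), (3, 3). Count: 2.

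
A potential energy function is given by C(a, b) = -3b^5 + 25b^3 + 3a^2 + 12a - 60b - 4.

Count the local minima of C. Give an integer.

2

C separates as a function of a plus a function of b, so ∇C=0 decouples.
∂C/∂a = 6(a + 2) = 0 at a ∈ {-2}; ∂C/∂b = -15(b - 2)(b - 1)(b + 1)(b + 2) = 0 at b ∈ {-2, -1, 1, 2}.
The Hessian is diagonal: diag(C_aa, C_bb). Second derivatives: C_aa(-2)=6; C_bb(-2)=180, C_bb(-1)=-90, C_bb(1)=90, C_bb(2)=-180.
Local minima occur where both diagonal entries positive: (-2, -2), (-2, 1). Count: 2.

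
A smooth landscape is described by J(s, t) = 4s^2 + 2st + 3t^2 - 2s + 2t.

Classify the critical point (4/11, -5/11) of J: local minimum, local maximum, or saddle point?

local minimum

The Hessian of J is constant: H = [[8, 2], [2, 6]].
det(H) = 8·6 − 2² = 44.
det(H) > 0 and tr(H) = 14 > 0, so H is positive definite and the point is a local minimum.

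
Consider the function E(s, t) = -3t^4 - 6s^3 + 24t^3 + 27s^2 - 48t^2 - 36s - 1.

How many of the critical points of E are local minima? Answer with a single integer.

E separates as a function of s plus a function of t, so ∇E=0 decouples.
∂E/∂s = -18(s - 2)(s - 1) = 0 at s ∈ {1, 2}; ∂E/∂t = -12t(t - 4)(t - 2) = 0 at t ∈ {0, 2, 4}.
The Hessian is diagonal: diag(E_ss, E_tt). Second derivatives: E_ss(1)=18, E_ss(2)=-18; E_tt(0)=-96, E_tt(2)=48, E_tt(4)=-96.
Local minima occur where both diagonal entries positive: (1, 2). Count: 1.

1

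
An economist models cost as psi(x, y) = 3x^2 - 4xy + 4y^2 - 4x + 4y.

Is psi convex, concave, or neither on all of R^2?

convex

psi is quadratic, so its Hessian is the constant matrix H = [[6, -4], [-4, 8]].
det(H) = 32, tr(H) = 14.
det(H) > 0 and tr(H) > 0, so H is positive definite everywhere: convex.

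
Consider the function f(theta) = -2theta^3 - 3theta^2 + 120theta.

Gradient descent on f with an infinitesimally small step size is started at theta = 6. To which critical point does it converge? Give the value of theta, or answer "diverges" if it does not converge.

f'(theta) = -6(theta - 4)(theta + 5), so f'(6) = -132.
Gradient descent moves in the -f' direction, i.e. theta is increasing.
There is no critical point above theta=6, and f' keeps the same sign, so the iterate runs off to +∞.

diverges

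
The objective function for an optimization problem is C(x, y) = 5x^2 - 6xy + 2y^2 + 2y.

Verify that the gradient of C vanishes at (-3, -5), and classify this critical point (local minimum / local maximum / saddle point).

local minimum

∇C = (10x - 6y, -6x + 4y + 2); substituting (-3, -5) gives ∇C = (0, 0), so (-3, -5) is indeed a critical point.
The Hessian of C is constant: H = [[10, -6], [-6, 4]].
det(H) = 10·4 − (-6)² = 4.
det(H) > 0 and tr(H) = 14 > 0, so H is positive definite and the point is a local minimum.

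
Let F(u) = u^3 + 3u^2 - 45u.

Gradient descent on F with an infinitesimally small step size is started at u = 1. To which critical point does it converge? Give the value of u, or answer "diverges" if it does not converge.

3

F'(u) = 3(u - 3)(u + 5), so F'(1) = -36.
Gradient descent moves in the -F' direction, i.e. u is increasing.
The nearest critical point in that direction is u = 3, where F'' = 24 > 0 (a local minimum). The iterate converges there.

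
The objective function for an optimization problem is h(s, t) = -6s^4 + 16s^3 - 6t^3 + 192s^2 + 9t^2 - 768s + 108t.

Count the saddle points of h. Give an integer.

3

h separates as a function of s plus a function of t, so ∇h=0 decouples.
∂h/∂s = -24(s - 4)(s - 2)(s + 4) = 0 at s ∈ {-4, 2, 4}; ∂h/∂t = -18(t - 3)(t + 2) = 0 at t ∈ {-2, 3}.
The Hessian is diagonal: diag(h_ss, h_tt). Second derivatives: h_ss(-4)=-1152, h_ss(2)=288, h_ss(4)=-384; h_tt(-2)=90, h_tt(3)=-90.
Saddle points occur where the two diagonal entries have opposite signs: (-4, -2), (2, 3), (4, -2). Count: 3.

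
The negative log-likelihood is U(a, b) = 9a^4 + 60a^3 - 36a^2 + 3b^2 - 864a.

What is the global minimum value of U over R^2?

U(a,b) separates as P(a) + Q(b), so its minimum is min P + min Q.
P'(a) = 36(a - 2)(a + 3)(a + 4) vanishes at a ∈ {-4, -3, 2}; Q'(b) = 6b vanishes at b ∈ {0}.
Local minima of P (where P''>0): P(-4)=1344, P(2)=-1248. Local minima of Q: Q(0)=0.
So the global minimum of U is P(2) + Q(0) = -1248 + 0 = -1248, attained at (2, 0).

-1248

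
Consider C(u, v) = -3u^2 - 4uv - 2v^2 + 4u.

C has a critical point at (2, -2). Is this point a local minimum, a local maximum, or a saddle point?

local maximum

The Hessian of C is constant: H = [[-6, -4], [-4, -4]].
det(H) = (-6)·(-4) − (-4)² = 8.
det(H) > 0 and tr(H) = -10 < 0, so H is negative definite and the point is a local maximum.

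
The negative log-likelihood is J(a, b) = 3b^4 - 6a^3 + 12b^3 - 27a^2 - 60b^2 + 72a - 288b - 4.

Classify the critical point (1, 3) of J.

The mixed partial ∂²J/∂a∂b is 0, so the Hessian at any point is diag(J_aa, J_bb) = diag(-18(2a + 3), 12(3b^2 + 6b - 10)).
At (1, 3): H = diag(-90, 420).
The eigenvalues have opposite signs, so H is indefinite: a saddle point.

saddle point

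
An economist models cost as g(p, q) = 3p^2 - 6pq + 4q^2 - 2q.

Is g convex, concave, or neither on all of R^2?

g is quadratic, so its Hessian is the constant matrix H = [[6, -6], [-6, 8]].
det(H) = 12, tr(H) = 14.
det(H) > 0 and tr(H) > 0, so H is positive definite everywhere: convex.

convex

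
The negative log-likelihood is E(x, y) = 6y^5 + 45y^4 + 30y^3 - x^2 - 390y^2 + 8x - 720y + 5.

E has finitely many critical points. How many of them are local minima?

E separates as a function of x plus a function of y, so ∇E=0 decouples.
∂E/∂x = -2(x - 4) = 0 at x ∈ {4}; ∂E/∂y = 30(y - 2)(y + 1)(y + 3)(y + 4) = 0 at y ∈ {-4, -3, -1, 2}.
The Hessian is diagonal: diag(E_xx, E_yy). Second derivatives: E_xx(4)=-2; E_yy(-4)=-540, E_yy(-3)=300, E_yy(-1)=-540, E_yy(2)=2700.
Local minima occur where both diagonal entries positive: none. Count: 0.

0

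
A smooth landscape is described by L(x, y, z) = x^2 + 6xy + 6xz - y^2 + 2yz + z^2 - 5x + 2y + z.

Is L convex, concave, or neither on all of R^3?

L is quadratic, so its Hessian is the constant matrix H = [[2, 6, 6], [6, -2, 2], [6, 2, 2]].
Leading principal minors: 2, -40, 128.
Neither pattern holds ⇒ H is indefinite ⇒ neither convex nor concave.

neither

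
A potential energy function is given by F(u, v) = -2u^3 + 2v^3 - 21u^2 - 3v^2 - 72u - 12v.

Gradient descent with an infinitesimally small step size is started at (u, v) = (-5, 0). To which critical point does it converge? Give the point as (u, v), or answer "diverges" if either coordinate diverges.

(-4, 2)

F is separable, so gradient descent decouples: u follows -∂F/∂u, v follows -∂F/∂v.
∂F/∂u = -6(u + 3)(u + 4); at u=-5 this is -12, so u increases.
∂F/∂v = 6(v - 2)(v + 1); at v=0 this is -12, so v increases.
u converges to its nearest critical value -4 (a local min of the u-part); v converges to 2. The iterate converges to (-4, 2).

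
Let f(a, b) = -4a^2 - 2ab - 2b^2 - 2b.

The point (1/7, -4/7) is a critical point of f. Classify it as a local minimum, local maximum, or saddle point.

local maximum

The Hessian of f is constant: H = [[-8, -2], [-2, -4]].
det(H) = (-8)·(-4) − (-2)² = 28.
det(H) > 0 and tr(H) = -12 < 0, so H is negative definite and the point is a local maximum.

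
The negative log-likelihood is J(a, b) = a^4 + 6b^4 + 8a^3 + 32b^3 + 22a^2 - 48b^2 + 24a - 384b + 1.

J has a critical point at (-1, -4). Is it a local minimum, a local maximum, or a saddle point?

local minimum

The mixed partial ∂²J/∂a∂b is 0, so the Hessian at any point is diag(J_aa, J_bb) = diag(4(3a^2 + 12a + 11), 24(3b^2 + 8b - 4)).
At (-1, -4): H = diag(8, 288).
Both eigenvalues are positive, so H is positive definite: a local minimum.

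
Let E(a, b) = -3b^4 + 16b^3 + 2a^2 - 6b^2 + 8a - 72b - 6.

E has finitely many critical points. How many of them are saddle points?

E separates as a function of a plus a function of b, so ∇E=0 decouples.
∂E/∂a = 4(a + 2) = 0 at a ∈ {-2}; ∂E/∂b = -12(b - 3)(b - 2)(b + 1) = 0 at b ∈ {-1, 2, 3}.
The Hessian is diagonal: diag(E_aa, E_bb). Second derivatives: E_aa(-2)=4; E_bb(-1)=-144, E_bb(2)=36, E_bb(3)=-48.
Saddle points occur where the two diagonal entries have opposite signs: (-2, -1), (-2, 3). Count: 2.

2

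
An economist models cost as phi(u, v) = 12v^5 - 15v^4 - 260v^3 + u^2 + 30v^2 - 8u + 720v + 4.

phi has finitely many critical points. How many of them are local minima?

phi separates as a function of u plus a function of v, so ∇phi=0 decouples.
∂phi/∂u = 2(u - 4) = 0 at u ∈ {4}; ∂phi/∂v = 60(v - 4)(v - 1)(v + 1)(v + 3) = 0 at v ∈ {-3, -1, 1, 4}.
The Hessian is diagonal: diag(phi_uu, phi_vv). Second derivatives: phi_uu(4)=2; phi_vv(-3)=-3360, phi_vv(-1)=1200, phi_vv(1)=-1440, phi_vv(4)=6300.
Local minima occur where both diagonal entries positive: (4, -1), (4, 4). Count: 2.

2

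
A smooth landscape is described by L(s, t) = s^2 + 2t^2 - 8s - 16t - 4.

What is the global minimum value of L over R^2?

-52

L(s,t) separates as P(s) + Q(t) − 4, so its minimum is min P + min Q − 4.
P'(s) = 2s - 8 vanishes at s ∈ {4}; Q'(t) = 4(t - 4) vanishes at t ∈ {4}.
Local minima of P (where P''>0): P(4)=-16. Local minima of Q: Q(4)=-32.
So the global minimum of L is P(4) + Q(4) − 4 = -16 − 32 − 4 = -52, attained at (4, 4).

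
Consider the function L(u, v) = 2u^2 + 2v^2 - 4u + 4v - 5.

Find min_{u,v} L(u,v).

-9

L(u,v) separates as P(u) + Q(v) − 5, so its minimum is min P + min Q − 5.
P'(u) = 4u - 4 vanishes at u ∈ {1}; Q'(v) = 4v + 4 vanishes at v ∈ {-1}.
Local minima of P (where P''>0): P(1)=-2. Local minima of Q: Q(-1)=-2.
So the global minimum of L is P(1) + Q(-1) − 5 = -2 − 2 − 5 = -9, attained at (1, -1).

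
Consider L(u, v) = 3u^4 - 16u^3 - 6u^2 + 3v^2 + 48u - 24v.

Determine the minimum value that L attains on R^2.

-208

L(u,v) separates as P(u) + Q(v), so its minimum is min P + min Q.
P'(u) = 12(u - 4)(u - 1)(u + 1) vanishes at u ∈ {-1, 1, 4}; Q'(v) = 6v - 24 vanishes at v ∈ {4}.
Local minima of P (where P''>0): P(-1)=-35, P(4)=-160. Local minima of Q: Q(4)=-48.
So the global minimum of L is P(4) + Q(4) = -160 − 48 = -208, attained at (4, 4).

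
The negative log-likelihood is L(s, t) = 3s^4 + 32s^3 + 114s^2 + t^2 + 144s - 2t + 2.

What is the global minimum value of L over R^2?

-58

L(s,t) separates as P(s) + Q(t) + 2, so its minimum is min P + min Q + 2.
P'(s) = 12(s + 1)(s + 3)(s + 4) vanishes at s ∈ {-4, -3, -1}; Q'(t) = 2(t - 1) vanishes at t ∈ {1}.
Local minima of P (where P''>0): P(-4)=-32, P(-1)=-59. Local minima of Q: Q(1)=-1.
So the global minimum of L is P(-1) + Q(1) + 2 = -59 − 1 + 2 = -58, attained at (-1, 1).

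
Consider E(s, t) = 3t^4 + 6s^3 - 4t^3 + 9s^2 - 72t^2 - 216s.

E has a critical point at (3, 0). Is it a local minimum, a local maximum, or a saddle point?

The mixed partial ∂²E/∂s∂t is 0, so the Hessian at any point is diag(E_ss, E_tt) = diag(18(2s + 1), 12(3t^2 - 2t - 12)).
At (3, 0): H = diag(126, -144).
The eigenvalues have opposite signs, so H is indefinite: a saddle point.

saddle point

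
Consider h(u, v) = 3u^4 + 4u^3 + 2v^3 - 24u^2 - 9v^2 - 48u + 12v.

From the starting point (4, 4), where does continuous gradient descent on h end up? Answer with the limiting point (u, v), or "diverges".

h is separable, so gradient descent decouples: u follows -∂h/∂u, v follows -∂h/∂v.
∂h/∂u = 12(u - 2)(u + 1)(u + 2); at u=4 this is 720, so u decreases.
∂h/∂v = 6(v - 2)(v - 1); at v=4 this is 36, so v decreases.
u converges to its nearest critical value 2 (a local min of the u-part); v converges to 2. The iterate converges to (2, 2).

(2, 2)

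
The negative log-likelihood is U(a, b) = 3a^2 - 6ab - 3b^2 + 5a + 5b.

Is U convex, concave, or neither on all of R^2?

U is quadratic, so its Hessian is the constant matrix H = [[6, -6], [-6, -6]].
det(H) = -72, tr(H) = 0.
det(H) < 0, so H is indefinite: neither convex nor concave.

neither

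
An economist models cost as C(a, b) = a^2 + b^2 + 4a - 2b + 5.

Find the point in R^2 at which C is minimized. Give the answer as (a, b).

C(a,b) separates as P(a) + Q(b) + 5, so its minimum is min P + min Q + 5.
P'(a) = 2a + 4 vanishes at a ∈ {-2}; Q'(b) = 2b - 2 vanishes at b ∈ {1}.
Local minima of P (where P''>0): P(-2)=-4. Local minima of Q: Q(1)=-1.
So the global minimum of C is P(-2) + Q(1) + 5 = -4 − 1 + 5 = 0, attained at (-2, 1).

(-2, 1)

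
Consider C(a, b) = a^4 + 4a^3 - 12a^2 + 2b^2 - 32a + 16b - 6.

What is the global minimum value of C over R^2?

-102

C(a,b) separates as P(a) + Q(b) − 6, so its minimum is min P + min Q − 6.
P'(a) = 4(a - 2)(a + 1)(a + 4) vanishes at a ∈ {-4, -1, 2}; Q'(b) = 4b + 16 vanishes at b ∈ {-4}.
Local minima of P (where P''>0): P(-4)=-64, P(2)=-64. Local minima of Q: Q(-4)=-32.
So the global minimum of C is P(-4) + Q(-4) − 6 = -64 − 32 − 6 = -102, attained at (-4, -4).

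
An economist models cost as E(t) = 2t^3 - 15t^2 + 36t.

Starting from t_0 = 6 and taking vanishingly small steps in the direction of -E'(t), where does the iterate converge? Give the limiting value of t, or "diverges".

3

E'(t) = 6(t - 3)(t - 2), so E'(6) = 72.
Gradient descent moves in the -E' direction, i.e. t is decreasing.
The nearest critical point in that direction is t = 3, where E'' = 6 > 0 (a local minimum). The iterate converges there.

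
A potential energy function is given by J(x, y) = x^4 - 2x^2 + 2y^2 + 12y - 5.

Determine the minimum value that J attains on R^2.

-24

J(x,y) separates as P(x) + Q(y) − 5, so its minimum is min P + min Q − 5.
P'(x) = 4x(x - 1)(x + 1) vanishes at x ∈ {-1, 0, 1}; Q'(y) = 4y + 12 vanishes at y ∈ {-3}.
Local minima of P (where P''>0): P(-1)=-1, P(1)=-1. Local minima of Q: Q(-3)=-18.
So the global minimum of J is P(-1) + Q(-3) − 5 = -1 − 18 − 5 = -24, attained at (-1, -3).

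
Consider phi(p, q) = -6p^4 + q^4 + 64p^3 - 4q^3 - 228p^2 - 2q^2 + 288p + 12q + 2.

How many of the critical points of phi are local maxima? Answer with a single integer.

2

phi separates as a function of p plus a function of q, so ∇phi=0 decouples.
∂phi/∂p = -24(p - 4)(p - 3)(p - 1) = 0 at p ∈ {1, 3, 4}; ∂phi/∂q = 4(q - 3)(q - 1)(q + 1) = 0 at q ∈ {-1, 1, 3}.
The Hessian is diagonal: diag(phi_pp, phi_qq). Second derivatives: phi_pp(1)=-144, phi_pp(3)=48, phi_pp(4)=-72; phi_qq(-1)=32, phi_qq(1)=-16, phi_qq(3)=32.
Local maxima occur where both diagonal entries negative: (1, 1), (4, 1). Count: 2.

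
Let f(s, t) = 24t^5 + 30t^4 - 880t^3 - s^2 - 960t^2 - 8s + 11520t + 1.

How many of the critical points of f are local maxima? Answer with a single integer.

2

f separates as a function of s plus a function of t, so ∇f=0 decouples.
∂f/∂s = -2(s + 4) = 0 at s ∈ {-4}; ∂f/∂t = 120(t - 4)(t - 2)(t + 3)(t + 4) = 0 at t ∈ {-4, -3, 2, 4}.
The Hessian is diagonal: diag(f_ss, f_tt). Second derivatives: f_ss(-4)=-2; f_tt(-4)=-5760, f_tt(-3)=4200, f_tt(2)=-7200, f_tt(4)=13440.
Local maxima occur where both diagonal entries negative: (-4, -4), (-4, 2). Count: 2.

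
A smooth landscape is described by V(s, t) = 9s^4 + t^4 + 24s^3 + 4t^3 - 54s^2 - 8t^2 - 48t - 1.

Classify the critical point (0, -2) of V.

local maximum

The mixed partial ∂²V/∂s∂t is 0, so the Hessian at any point is diag(V_ss, V_tt) = diag(36(3s^2 + 4s - 3), 4(3t^2 + 6t - 4)).
At (0, -2): H = diag(-108, -16).
Both eigenvalues are negative, so H is negative definite: a local maximum.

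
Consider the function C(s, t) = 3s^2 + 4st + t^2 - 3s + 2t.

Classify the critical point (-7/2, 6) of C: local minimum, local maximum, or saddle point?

saddle point

The Hessian of C is constant: H = [[6, 4], [4, 2]].
det(H) = 6·2 − 4² = -4.
Since det(H) < 0, H is indefinite and the critical point is a saddle point.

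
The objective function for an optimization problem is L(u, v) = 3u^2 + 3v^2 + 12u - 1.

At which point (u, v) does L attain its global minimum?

L(u,v) separates as P(u) + Q(v) − 1, so its minimum is min P + min Q − 1.
P'(u) = 6u + 12 vanishes at u ∈ {-2}; Q'(v) = 6v vanishes at v ∈ {0}.
Local minima of P (where P''>0): P(-2)=-12. Local minima of Q: Q(0)=0.
So the global minimum of L is P(-2) + Q(0) − 1 = -12 + 0 − 1 = -13, attained at (-2, 0).

(-2, 0)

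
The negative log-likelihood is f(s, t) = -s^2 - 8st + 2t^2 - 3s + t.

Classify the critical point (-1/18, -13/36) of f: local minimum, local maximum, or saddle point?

saddle point

The Hessian of f is constant: H = [[-2, -8], [-8, 4]].
det(H) = (-2)·4 − (-8)² = -72.
Since det(H) < 0, H is indefinite and the critical point is a saddle point.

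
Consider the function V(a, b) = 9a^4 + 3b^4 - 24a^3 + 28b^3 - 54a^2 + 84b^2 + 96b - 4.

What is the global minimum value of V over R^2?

-473

V(a,b) separates as P(a) + Q(b) − 4, so its minimum is min P + min Q − 4.
P'(a) = 36a(a - 3)(a + 1) vanishes at a ∈ {-1, 0, 3}; Q'(b) = 12(b + 1)(b + 2)(b + 4) vanishes at b ∈ {-4, -2, -1}.
Local minima of P (where P''>0): P(-1)=-21, P(3)=-405. Local minima of Q: Q(-4)=-64, Q(-1)=-37.
So the global minimum of V is P(3) + Q(-4) − 4 = -405 − 64 − 4 = -473, attained at (3, -4).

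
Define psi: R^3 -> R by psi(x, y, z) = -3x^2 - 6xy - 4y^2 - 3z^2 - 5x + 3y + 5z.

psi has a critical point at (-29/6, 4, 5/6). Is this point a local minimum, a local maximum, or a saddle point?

local maximum

The Hessian is constant: H = [[-6, -6, 0], [-6, -8, 0], [0, 0, -6]].
Leading principal minors: Δ₁ = -6, Δ₂ = 12, Δ₃ = -72.
The minors alternate sign starting negative (−, +, −), so H is negative definite: a local maximum.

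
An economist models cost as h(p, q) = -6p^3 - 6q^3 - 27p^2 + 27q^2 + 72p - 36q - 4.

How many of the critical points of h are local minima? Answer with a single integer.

h separates as a function of p plus a function of q, so ∇h=0 decouples.
∂h/∂p = -18(p - 1)(p + 4) = 0 at p ∈ {-4, 1}; ∂h/∂q = -18(q - 2)(q - 1) = 0 at q ∈ {1, 2}.
The Hessian is diagonal: diag(h_pp, h_qq). Second derivatives: h_pp(-4)=90, h_pp(1)=-90; h_qq(1)=18, h_qq(2)=-18.
Local minima occur where both diagonal entries positive: (-4, 1). Count: 1.

1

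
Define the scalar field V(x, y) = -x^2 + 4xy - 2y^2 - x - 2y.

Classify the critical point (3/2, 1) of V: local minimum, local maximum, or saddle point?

saddle point

The Hessian of V is constant: H = [[-2, 4], [4, -4]].
det(H) = (-2)·(-4) − 4² = -8.
Since det(H) < 0, H is indefinite and the critical point is a saddle point.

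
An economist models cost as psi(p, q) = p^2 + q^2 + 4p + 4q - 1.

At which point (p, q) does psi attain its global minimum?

psi(p,q) separates as A(p) + B(q) − 1, so its minimum is min A + min B − 1.
A'(p) = 2p + 4 vanishes at p ∈ {-2}; B'(q) = 2q + 4 vanishes at q ∈ {-2}.
Local minima of A (where A''>0): A(-2)=-4. Local minima of B: B(-2)=-4.
So the global minimum of psi is A(-2) + B(-2) − 1 = -4 − 4 − 1 = -9, attained at (-2, -2).

(-2, -2)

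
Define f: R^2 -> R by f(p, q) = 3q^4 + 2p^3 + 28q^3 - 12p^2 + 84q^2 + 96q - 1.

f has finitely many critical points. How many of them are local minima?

f separates as a function of p plus a function of q, so ∇f=0 decouples.
∂f/∂p = 6p(p - 4) = 0 at p ∈ {0, 4}; ∂f/∂q = 12(q + 1)(q + 2)(q + 4) = 0 at q ∈ {-4, -2, -1}.
The Hessian is diagonal: diag(f_pp, f_qq). Second derivatives: f_pp(0)=-24, f_pp(4)=24; f_qq(-4)=72, f_qq(-2)=-24, f_qq(-1)=36.
Local minima occur where both diagonal entries positive: (4, -4), (4, -1). Count: 2.

2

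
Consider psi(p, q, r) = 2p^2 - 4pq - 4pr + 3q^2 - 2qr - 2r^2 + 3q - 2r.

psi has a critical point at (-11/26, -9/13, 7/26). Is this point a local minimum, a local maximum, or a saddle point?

saddle point

The Hessian is constant: H = [[4, -4, -4], [-4, 6, -2], [-4, -2, -4]].
Leading principal minors: Δ₁ = 4, Δ₂ = 8, Δ₃ = -208.
The minors fit neither the all-positive nor the alternating-sign pattern, so H is indefinite: a saddle point.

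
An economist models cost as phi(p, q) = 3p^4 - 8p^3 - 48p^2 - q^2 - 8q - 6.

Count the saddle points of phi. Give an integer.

phi separates as a function of p plus a function of q, so ∇phi=0 decouples.
∂phi/∂p = 12p(p - 4)(p + 2) = 0 at p ∈ {-2, 0, 4}; ∂phi/∂q = -2(q + 4) = 0 at q ∈ {-4}.
The Hessian is diagonal: diag(phi_pp, phi_qq). Second derivatives: phi_pp(-2)=144, phi_pp(0)=-96, phi_pp(4)=288; phi_qq(-4)=-2.
Saddle points occur where the two diagonal entries have opposite signs: (-2, -4), (4, -4). Count: 2.

2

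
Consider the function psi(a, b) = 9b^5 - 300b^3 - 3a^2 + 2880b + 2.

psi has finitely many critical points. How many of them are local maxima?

2

psi separates as a function of a plus a function of b, so ∇psi=0 decouples.
∂psi/∂a = -6a = 0 at a ∈ {0}; ∂psi/∂b = 45(b - 4)(b - 2)(b + 2)(b + 4) = 0 at b ∈ {-4, -2, 2, 4}.
The Hessian is diagonal: diag(psi_aa, psi_bb). Second derivatives: psi_aa(0)=-6; psi_bb(-4)=-4320, psi_bb(-2)=2160, psi_bb(2)=-2160, psi_bb(4)=4320.
Local maxima occur where both diagonal entries negative: (0, -4), (0, 2). Count: 2.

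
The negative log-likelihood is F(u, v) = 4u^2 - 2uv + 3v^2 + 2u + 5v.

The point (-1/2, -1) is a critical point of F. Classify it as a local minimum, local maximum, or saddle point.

The Hessian of F is constant: H = [[8, -2], [-2, 6]].
det(H) = 8·6 − (-2)² = 44.
det(H) > 0 and tr(H) = 14 > 0, so H is positive definite and the point is a local minimum.

local minimum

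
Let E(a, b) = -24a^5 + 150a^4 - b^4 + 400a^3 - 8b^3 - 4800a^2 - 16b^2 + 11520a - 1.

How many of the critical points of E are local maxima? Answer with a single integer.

E separates as a function of a plus a function of b, so ∇E=0 decouples.
∂E/∂a = -120(a - 4)(a - 3)(a - 2)(a + 4) = 0 at a ∈ {-4, 2, 3, 4}; ∂E/∂b = -4b(b + 2)(b + 4) = 0 at b ∈ {-4, -2, 0}.
The Hessian is diagonal: diag(E_aa, E_bb). Second derivatives: E_aa(-4)=40320, E_aa(2)=-1440, E_aa(3)=840, E_aa(4)=-1920; E_bb(-4)=-32, E_bb(-2)=16, E_bb(0)=-32.
Local maxima occur where both diagonal entries negative: (2, -4), (2, 0), (4, -4), (4, 0). Count: 4.

4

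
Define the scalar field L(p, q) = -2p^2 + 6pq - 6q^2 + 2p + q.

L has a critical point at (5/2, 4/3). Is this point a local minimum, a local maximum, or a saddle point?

The Hessian of L is constant: H = [[-4, 6], [6, -12]].
det(H) = (-4)·(-12) − 6² = 12.
det(H) > 0 and tr(H) = -16 < 0, so H is negative definite and the point is a local maximum.

local maximum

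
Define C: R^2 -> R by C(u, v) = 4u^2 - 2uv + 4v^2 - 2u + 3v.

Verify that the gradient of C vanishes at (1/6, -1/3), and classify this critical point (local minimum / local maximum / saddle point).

∇C = (8u - 2v - 2, -2u + 8v + 3); substituting (1/6, -1/3) gives ∇C = (0, 0), so (1/6, -1/3) is indeed a critical point.
The Hessian of C is constant: H = [[8, -2], [-2, 8]].
det(H) = 8·8 − (-2)² = 60.
det(H) > 0 and tr(H) = 16 > 0, so H is positive definite and the point is a local minimum.

local minimum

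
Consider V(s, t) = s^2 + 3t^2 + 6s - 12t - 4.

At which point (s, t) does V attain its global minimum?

(-3, 2)

V(s,t) separates as P(s) + Q(t) − 4, so its minimum is min P + min Q − 4.
P'(s) = 2s + 6 vanishes at s ∈ {-3}; Q'(t) = 6(t - 2) vanishes at t ∈ {2}.
Local minima of P (where P''>0): P(-3)=-9. Local minima of Q: Q(2)=-12.
So the global minimum of V is P(-3) + Q(2) − 4 = -9 − 12 − 4 = -25, attained at (-3, 2).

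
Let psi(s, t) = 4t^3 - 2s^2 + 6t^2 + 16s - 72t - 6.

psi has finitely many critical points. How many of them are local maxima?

psi separates as a function of s plus a function of t, so ∇psi=0 decouples.
∂psi/∂s = -4(s - 4) = 0 at s ∈ {4}; ∂psi/∂t = 12(t - 2)(t + 3) = 0 at t ∈ {-3, 2}.
The Hessian is diagonal: diag(psi_ss, psi_tt). Second derivatives: psi_ss(4)=-4; psi_tt(-3)=-60, psi_tt(2)=60.
Local maxima occur where both diagonal entries negative: (4, -3). Count: 1.

1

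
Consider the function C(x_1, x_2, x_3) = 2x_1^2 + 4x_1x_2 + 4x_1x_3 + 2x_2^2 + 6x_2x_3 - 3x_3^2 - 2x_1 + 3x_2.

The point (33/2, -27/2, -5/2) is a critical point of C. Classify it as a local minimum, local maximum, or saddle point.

The Hessian is constant: H = [[4, 4, 4], [4, 4, 6], [4, 6, -6]].
Leading principal minors: Δ₁ = 4, Δ₂ = 0, Δ₃ = -16.
The minors fit neither the all-positive nor the alternating-sign pattern, so H is indefinite: a saddle point.

saddle point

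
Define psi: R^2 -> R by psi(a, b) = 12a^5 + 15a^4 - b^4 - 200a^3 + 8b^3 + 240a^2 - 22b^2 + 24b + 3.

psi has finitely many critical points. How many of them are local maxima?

psi separates as a function of a plus a function of b, so ∇psi=0 decouples.
∂psi/∂a = 60a(a - 2)(a - 1)(a + 4) = 0 at a ∈ {-4, 0, 1, 2}; ∂psi/∂b = -4(b - 3)(b - 2)(b - 1) = 0 at b ∈ {1, 2, 3}.
The Hessian is diagonal: diag(psi_aa, psi_bb). Second derivatives: psi_aa(-4)=-7200, psi_aa(0)=480, psi_aa(1)=-300, psi_aa(2)=720; psi_bb(1)=-8, psi_bb(2)=4, psi_bb(3)=-8.
Local maxima occur where both diagonal entries negative: (-4, 1), (-4, 3), (1, 1), (1, 3). Count: 4.

4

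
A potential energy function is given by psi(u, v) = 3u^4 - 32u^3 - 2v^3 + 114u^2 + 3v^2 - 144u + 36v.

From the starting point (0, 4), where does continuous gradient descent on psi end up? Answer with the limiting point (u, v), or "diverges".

psi is separable, so gradient descent decouples: u follows -∂psi/∂u, v follows -∂psi/∂v.
∂psi/∂u = 12(u - 4)(u - 3)(u - 1); at u=0 this is -144, so u increases.
∂psi/∂v = -6(v - 3)(v + 2); at v=4 this is -36, so v increases.
The v-coordinate has no critical point in that direction and runs off to infinity.

diverges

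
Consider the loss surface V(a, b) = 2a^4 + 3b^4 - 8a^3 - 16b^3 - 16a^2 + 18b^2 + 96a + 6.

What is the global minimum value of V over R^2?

V(a,b) separates as P(a) + Q(b) + 6, so its minimum is min P + min Q + 6.
P'(a) = 8(a - 3)(a - 2)(a + 2) vanishes at a ∈ {-2, 2, 3}; Q'(b) = 12b(b - 3)(b - 1) vanishes at b ∈ {0, 1, 3}.
Local minima of P (where P''>0): P(-2)=-160, P(3)=90. Local minima of Q: Q(0)=0, Q(3)=-27.
So the global minimum of V is P(-2) + Q(3) + 6 = -160 − 27 + 6 = -181, attained at (-2, 3).

-181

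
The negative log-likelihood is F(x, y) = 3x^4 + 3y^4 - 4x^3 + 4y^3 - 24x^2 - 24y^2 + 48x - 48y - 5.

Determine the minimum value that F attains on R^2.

F(x,y) separates as P(x) + Q(y) − 5, so its minimum is min P + min Q − 5.
P'(x) = 12(x - 2)(x - 1)(x + 2) vanishes at x ∈ {-2, 1, 2}; Q'(y) = 12(y - 2)(y + 1)(y + 2) vanishes at y ∈ {-2, -1, 2}.
Local minima of P (where P''>0): P(-2)=-112, P(2)=16. Local minima of Q: Q(-2)=16, Q(2)=-112.
So the global minimum of F is P(-2) + Q(2) − 5 = -112 − 112 − 5 = -229, attained at (-2, 2).

-229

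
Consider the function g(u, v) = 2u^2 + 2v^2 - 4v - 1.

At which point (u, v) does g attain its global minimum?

(0, 1)

g(u,v) separates as P(u) + Q(v) − 1, so its minimum is min P + min Q − 1.
P'(u) = 4u vanishes at u ∈ {0}; Q'(v) = 4v - 4 vanishes at v ∈ {1}.
Local minima of P (where P''>0): P(0)=0. Local minima of Q: Q(1)=-2.
So the global minimum of g is P(0) + Q(1) − 1 = 0 − 2 − 1 = -3, attained at (0, 1).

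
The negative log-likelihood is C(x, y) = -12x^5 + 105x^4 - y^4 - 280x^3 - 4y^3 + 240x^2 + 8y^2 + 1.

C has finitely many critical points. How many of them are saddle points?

C separates as a function of x plus a function of y, so ∇C=0 decouples.
∂C/∂x = -60x(x - 4)(x - 2)(x - 1) = 0 at x ∈ {0, 1, 2, 4}; ∂C/∂y = -4y(y - 1)(y + 4) = 0 at y ∈ {-4, 0, 1}.
The Hessian is diagonal: diag(C_xx, C_yy). Second derivatives: C_xx(0)=480, C_xx(1)=-180, C_xx(2)=240, C_xx(4)=-1440; C_yy(-4)=-80, C_yy(0)=16, C_yy(1)=-20.
Saddle points occur where the two diagonal entries have opposite signs: (0, -4), (0, 1), (1, 0), (2, -4), (2, 1), (4, 0). Count: 6.

6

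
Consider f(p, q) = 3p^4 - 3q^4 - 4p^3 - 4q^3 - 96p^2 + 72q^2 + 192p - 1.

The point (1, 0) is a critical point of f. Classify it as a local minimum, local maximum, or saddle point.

The mixed partial ∂²f/∂p∂q is 0, so the Hessian at any point is diag(f_pp, f_qq) = diag(12(3p^2 - 2p - 16), 12(-3q^2 - 2q + 12)).
At (1, 0): H = diag(-180, 144).
The eigenvalues have opposite signs, so H is indefinite: a saddle point.

saddle point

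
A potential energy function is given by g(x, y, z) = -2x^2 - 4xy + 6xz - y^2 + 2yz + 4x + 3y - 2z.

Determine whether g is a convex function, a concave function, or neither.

g is quadratic, so its Hessian is the constant matrix H = [[-4, -4, 6], [-4, -2, 2], [6, 2, 0]].
Leading principal minors: -4, -8, -8.
Neither pattern holds ⇒ H is indefinite ⇒ neither convex nor concave.

neither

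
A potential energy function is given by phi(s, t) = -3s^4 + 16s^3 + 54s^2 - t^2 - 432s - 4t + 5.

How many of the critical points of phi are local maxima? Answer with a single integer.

phi separates as a function of s plus a function of t, so ∇phi=0 decouples.
∂phi/∂s = -12(s - 4)(s - 3)(s + 3) = 0 at s ∈ {-3, 3, 4}; ∂phi/∂t = -2(t + 2) = 0 at t ∈ {-2}.
The Hessian is diagonal: diag(phi_ss, phi_tt). Second derivatives: phi_ss(-3)=-504, phi_ss(3)=72, phi_ss(4)=-84; phi_tt(-2)=-2.
Local maxima occur where both diagonal entries negative: (-3, -2), (4, -2). Count: 2.

2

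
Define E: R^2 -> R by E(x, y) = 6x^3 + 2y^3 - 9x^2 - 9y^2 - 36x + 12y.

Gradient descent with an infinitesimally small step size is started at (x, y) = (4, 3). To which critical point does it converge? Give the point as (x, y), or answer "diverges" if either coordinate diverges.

E is separable, so gradient descent decouples: x follows -∂E/∂x, y follows -∂E/∂y.
∂E/∂x = 18(x - 2)(x + 1); at x=4 this is 180, so x decreases.
∂E/∂y = 6(y - 2)(y - 1); at y=3 this is 12, so y decreases.
x converges to its nearest critical value 2 (a local min of the x-part); y converges to 2. The iterate converges to (2, 2).

(2, 2)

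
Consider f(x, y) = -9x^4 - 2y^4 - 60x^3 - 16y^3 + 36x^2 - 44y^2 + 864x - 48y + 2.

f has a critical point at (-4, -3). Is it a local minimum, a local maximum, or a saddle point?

local maximum

The mixed partial ∂²f/∂x∂y is 0, so the Hessian at any point is diag(f_xx, f_yy) = diag(36(-3x^2 - 10x + 2), -8(3y^2 + 12y + 11)).
At (-4, -3): H = diag(-216, -16).
Both eigenvalues are negative, so H is negative definite: a local maximum.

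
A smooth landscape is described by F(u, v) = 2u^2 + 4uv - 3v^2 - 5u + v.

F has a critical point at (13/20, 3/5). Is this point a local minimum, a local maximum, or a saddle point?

The Hessian of F is constant: H = [[4, 4], [4, -6]].
det(H) = 4·(-6) − 4² = -40.
Since det(H) < 0, H is indefinite and the critical point is a saddle point.

saddle point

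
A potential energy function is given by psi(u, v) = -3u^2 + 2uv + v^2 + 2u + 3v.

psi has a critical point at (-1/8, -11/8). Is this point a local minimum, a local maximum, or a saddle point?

saddle point

The Hessian of psi is constant: H = [[-6, 2], [2, 2]].
det(H) = (-6)·2 − 2² = -16.
Since det(H) < 0, H is indefinite and the critical point is a saddle point.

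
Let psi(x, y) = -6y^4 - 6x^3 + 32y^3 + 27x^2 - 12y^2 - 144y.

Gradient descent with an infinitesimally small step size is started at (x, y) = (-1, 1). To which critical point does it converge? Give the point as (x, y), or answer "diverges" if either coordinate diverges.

(0, 2)

psi is separable, so gradient descent decouples: x follows -∂psi/∂x, y follows -∂psi/∂y.
∂psi/∂x = -18x(x - 3); at x=-1 this is -72, so x increases.
∂psi/∂y = -24(y - 3)(y - 2)(y + 1); at y=1 this is -96, so y increases.
x converges to its nearest critical value 0 (a local min of the x-part); y converges to 2. The iterate converges to (0, 2).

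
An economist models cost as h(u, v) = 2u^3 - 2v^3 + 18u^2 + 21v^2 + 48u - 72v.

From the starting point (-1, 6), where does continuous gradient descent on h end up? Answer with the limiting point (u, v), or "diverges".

diverges

h is separable, so gradient descent decouples: u follows -∂h/∂u, v follows -∂h/∂v.
∂h/∂u = 6(u + 2)(u + 4); at u=-1 this is 18, so u decreases.
∂h/∂v = -6(v - 4)(v - 3); at v=6 this is -36, so v increases.
The v-coordinate has no critical point in that direction and runs off to infinity.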